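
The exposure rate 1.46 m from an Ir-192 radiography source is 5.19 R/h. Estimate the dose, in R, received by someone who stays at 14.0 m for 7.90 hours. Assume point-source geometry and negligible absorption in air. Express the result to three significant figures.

Using I₁d₁² = I₂d₂², rate at 14.0 m:
5.19 × (1.46/14.0)² = 5.19 × 0.01088 = 0.05647 R/h.
Dose = rate × time = 0.05647 R/h × 7.900 h = 0.4461 R.

0.446 R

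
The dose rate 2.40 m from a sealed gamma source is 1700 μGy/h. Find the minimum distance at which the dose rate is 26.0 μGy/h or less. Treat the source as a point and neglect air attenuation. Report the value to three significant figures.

19.4 m

Intensity scales as (d₁/d₂)², so d₂ = d₁·√(I₁/I₂).
I₁/I₂ = 1700/26.0 = 65.38, so d₂ = 2.40 × √65.38 = 19.41 m.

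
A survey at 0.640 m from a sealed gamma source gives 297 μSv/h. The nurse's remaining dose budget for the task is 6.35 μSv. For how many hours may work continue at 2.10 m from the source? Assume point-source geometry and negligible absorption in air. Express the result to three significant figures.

0.230 h

Applying the 1/r² law, rate at 2.10 m:
(0.640/2.10)² = 0.09288, so 297 × 0.09288 = 27.59 μSv/h.
Stay time = 6.35 μSv ÷ 27.59 μSv/h = 0.2302 h.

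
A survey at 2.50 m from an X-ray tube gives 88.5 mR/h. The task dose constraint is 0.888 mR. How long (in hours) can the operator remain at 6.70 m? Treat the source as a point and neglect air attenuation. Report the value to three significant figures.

0.0721 h

Intensity scales as (d₁/d₂)², so rate at 6.70 m:
88.5 × (2.50/6.70)² = 88.5 × 0.1392 = 12.32 mR/h.
Stay time = 0.888 mR ÷ 12.32 mR/h = 0.07208 h.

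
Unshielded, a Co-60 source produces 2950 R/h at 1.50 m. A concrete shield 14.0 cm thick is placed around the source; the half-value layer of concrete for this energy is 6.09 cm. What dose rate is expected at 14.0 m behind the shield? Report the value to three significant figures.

Distance alone: (1.50/14.0)² = 0.01148, so 2950 × 0.01148 = 33.87 R/h.
Shield: 14.0/6.09 = 2.299 half-value layers → attenuation 2^(−2.299) = 0.2032.
Combined: 33.87 × 0.2032 = 6.882 R/h.

6.88 R/h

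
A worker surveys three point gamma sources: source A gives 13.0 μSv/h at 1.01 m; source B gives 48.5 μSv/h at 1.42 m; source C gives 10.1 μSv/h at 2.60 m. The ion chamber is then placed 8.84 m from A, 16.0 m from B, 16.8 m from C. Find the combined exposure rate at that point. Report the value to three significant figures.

0.794 μSv/h

By superposition, sum each source's inverse-square contribution:
A: 13.0 × (1.01/8.84)² = 0.1697 μSv/h
B: 48.5 × (1.42/16.0)² = 0.3820 μSv/h
C: 10.1 × (2.60/16.8)² = 0.2419 μSv/h
Total = 0.1697 + 0.3820 + 0.2419 = 0.7936 μSv/h.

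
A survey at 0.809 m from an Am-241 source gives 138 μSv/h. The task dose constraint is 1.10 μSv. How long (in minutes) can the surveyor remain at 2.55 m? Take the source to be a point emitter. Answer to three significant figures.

4.75 min

Applying the 1/r² law, rate at 2.55 m:
138 × (0.809/2.55)² = 138 × 0.1007 = 13.90 μSv/h.
Stay time = 1.10 μSv ÷ 13.90 μSv/h = 0.07914 h = 4.748 min.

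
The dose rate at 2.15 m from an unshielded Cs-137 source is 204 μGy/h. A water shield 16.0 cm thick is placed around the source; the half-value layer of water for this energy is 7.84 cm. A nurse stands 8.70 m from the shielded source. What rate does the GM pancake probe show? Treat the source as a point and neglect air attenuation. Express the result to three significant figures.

Distance alone: (2.15/8.70)² = 0.06107, so 204 × 0.06107 = 12.46 μGy/h.
Shield: 16.0/7.84 = 2.041 half-value layers → attenuation 2^(−2.041) = 0.2430.
Combined: 12.46 × 0.2430 = 3.028 μGy/h.

3.03 μGy/h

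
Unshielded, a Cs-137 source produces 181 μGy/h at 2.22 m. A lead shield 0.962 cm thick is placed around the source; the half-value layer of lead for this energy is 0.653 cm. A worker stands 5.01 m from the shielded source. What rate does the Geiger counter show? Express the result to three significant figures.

12.8 μGy/h

Distance alone: 181 × (2.22/5.01)² = 181 × 0.1963 = 35.53 μGy/h.
Shield: 0.962/0.653 = 1.473 half-value layers → attenuation 2^(−1.473) = 0.3602.
Combined: 35.53 × 0.3602 = 12.80 μGy/h.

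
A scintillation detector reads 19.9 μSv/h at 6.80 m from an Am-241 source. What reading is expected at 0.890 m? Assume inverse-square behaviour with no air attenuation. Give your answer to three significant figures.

By the inverse-square law, the rate at 0.890 m is
19.9 × (6.80/0.890)² = 19.9 × 58.38 = 1162 μSv/h.

1160 μSv/h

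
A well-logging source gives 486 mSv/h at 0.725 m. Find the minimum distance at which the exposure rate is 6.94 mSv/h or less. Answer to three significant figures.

Applying the 1/r² law, d₂ = d₁·√(I₁/I₂).
I₁/I₂ = 486/6.94 = 70.03, so d₂ = 0.725 × √70.03 = 6.067 m.

6.07 m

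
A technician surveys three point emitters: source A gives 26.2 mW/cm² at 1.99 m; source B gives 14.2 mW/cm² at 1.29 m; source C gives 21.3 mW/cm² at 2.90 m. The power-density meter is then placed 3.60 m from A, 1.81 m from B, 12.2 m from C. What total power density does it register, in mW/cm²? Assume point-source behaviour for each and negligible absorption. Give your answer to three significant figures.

16.4 mW/cm²

Each source contributes Iᵢ·(dᵢ/rᵢ)²; contributions add.
A: 26.2 × (1.99/3.60)² = 8.006 mW/cm²
B: 14.2 × (1.29/1.81)² = 7.213 mW/cm²
C: 21.3 × (2.90/12.2)² = 1.204 mW/cm²
Total = 8.006 + 7.213 + 1.204 = 16.42 mW/cm².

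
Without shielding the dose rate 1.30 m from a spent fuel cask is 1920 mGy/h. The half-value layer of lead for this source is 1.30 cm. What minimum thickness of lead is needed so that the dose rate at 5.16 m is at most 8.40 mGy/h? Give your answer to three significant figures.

At 5.16 m, distance alone gives (1.30/5.16)² = 0.06347, so 1920 × 0.06347 = 121.9 mGy/h.
Further attenuation needed: 121.9/8.40 = 14.51.
n = log₂(14.51) = 3.859 half-value layers.
Thickness = 3.859 × 1.30 cm = 5.017 cm.

5.02 cm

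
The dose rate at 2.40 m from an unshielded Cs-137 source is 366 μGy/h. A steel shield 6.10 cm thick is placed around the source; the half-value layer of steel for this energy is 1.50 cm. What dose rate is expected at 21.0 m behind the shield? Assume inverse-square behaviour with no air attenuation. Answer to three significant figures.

0.285 μGy/h

Distance alone: (2.40/21.0)² = 0.01306, so 366 × 0.01306 = 4.780 μGy/h.
Shield: 6.10/1.50 = 4.067 half-value layers → attenuation 2^(−4.067) = 0.05966.
Combined: 4.780 × 0.05966 = 0.2852 μGy/h.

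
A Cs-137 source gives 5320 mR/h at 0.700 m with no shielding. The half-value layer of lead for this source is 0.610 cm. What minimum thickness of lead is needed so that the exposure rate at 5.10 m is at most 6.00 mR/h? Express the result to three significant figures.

2.48 cm

At 5.10 m, distance alone gives (0.700/5.10)² = 0.01884, so 5320 × 0.01884 = 100.2 mR/h.
Further attenuation needed: 100.2/6.00 = 16.70.
n = log₂(16.70) = 4.062 half-value layers.
Thickness = 4.062 × 0.610 cm = 2.478 cm.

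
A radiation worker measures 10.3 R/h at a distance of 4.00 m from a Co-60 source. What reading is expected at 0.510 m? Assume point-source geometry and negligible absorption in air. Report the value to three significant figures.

Intensity scales as (d₁/d₂)², so the rate at 0.510 m is
(4.00/0.510)² = 61.51, so 10.3 × 61.51 = 633.6 R/h.

634 R/h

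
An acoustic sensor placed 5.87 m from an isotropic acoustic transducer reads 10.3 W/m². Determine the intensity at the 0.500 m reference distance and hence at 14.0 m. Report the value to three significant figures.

1420 W/m²; 1.81 W/m²

Using I₁d₁² = I₂d₂²,
At 0.500 m: 10.3 × (5.87/0.500)² = 10.3 × 137.8 = 1419 W/m²
At 14.0 m: (0.500/14.0)² = 0.001276, so 1419 × 0.001276 = 1.811 W/m².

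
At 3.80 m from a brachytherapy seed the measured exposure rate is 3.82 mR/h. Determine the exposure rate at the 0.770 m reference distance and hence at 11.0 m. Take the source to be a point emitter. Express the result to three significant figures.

93.0 mR/h; 0.456 mR/h

Using I₁d₁² = I₂d₂²,
At 0.770 m: 3.82 × (3.80/0.770)² = 3.82 × 24.35 = 93.02 mR/h
At 11.0 m: (0.770/11.0)² = 0.004900, so 93.02 × 0.004900 = 0.4558 mR/h.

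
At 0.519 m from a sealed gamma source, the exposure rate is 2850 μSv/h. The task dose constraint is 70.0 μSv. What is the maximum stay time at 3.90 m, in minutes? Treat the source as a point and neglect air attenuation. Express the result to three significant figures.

83.2 min

Intensity scales as (d₁/d₂)², so rate at 3.90 m:
(0.519/3.90)² = 0.01771, so 2850 × 0.01771 = 50.47 μSv/h.
Stay time = 70.0 μSv ÷ 50.47 μSv/h = 1.387 h = 83.22 min.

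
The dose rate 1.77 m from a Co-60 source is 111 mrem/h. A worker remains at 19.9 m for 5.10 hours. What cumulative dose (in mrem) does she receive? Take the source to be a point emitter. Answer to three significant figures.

Using I₁d₁² = I₂d₂², rate at 19.9 m:
111 × (1.77/19.9)² = 111 × 0.007911 = 0.8781 mrem/h.
Dose = rate × time = 0.8781 mrem/h × 5.100 h = 4.478 mrem.

4.48 mrem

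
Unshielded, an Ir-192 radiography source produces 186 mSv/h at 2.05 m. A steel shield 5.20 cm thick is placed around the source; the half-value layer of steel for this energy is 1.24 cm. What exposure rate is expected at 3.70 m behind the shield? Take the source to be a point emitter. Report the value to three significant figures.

Distance alone: (2.05/3.70)² = 0.3070, so 186 × 0.3070 = 57.10 mSv/h.
Shield: 5.20/1.24 = 4.194 half-value layers → attenuation 2^(−4.194) = 0.05464.
Combined: 57.10 × 0.05464 = 3.120 mSv/h.

3.12 mSv/h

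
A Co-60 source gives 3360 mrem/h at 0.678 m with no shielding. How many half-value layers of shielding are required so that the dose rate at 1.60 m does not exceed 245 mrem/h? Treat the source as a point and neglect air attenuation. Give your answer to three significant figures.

1.30 half-value layers

At 1.60 m, distance alone gives 3360 × (0.678/1.60)² = 3360 × 0.1796 = 603.5 mrem/h.
Further attenuation needed: 603.5/245 = 2.463.
n = log₂(2.463) = 1.300 half-value layers.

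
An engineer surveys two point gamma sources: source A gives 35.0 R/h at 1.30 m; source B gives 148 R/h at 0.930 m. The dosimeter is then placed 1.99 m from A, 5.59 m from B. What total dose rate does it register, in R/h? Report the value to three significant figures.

19.0 R/h

Each source contributes Iᵢ·(dᵢ/rᵢ)²; contributions add.
A: 35.0 × (1.30/1.99)² = 14.94 R/h
B: 148 × (0.930/5.59)² = 4.096 R/h
Total = 14.94 + 4.096 = 19.04 R/h.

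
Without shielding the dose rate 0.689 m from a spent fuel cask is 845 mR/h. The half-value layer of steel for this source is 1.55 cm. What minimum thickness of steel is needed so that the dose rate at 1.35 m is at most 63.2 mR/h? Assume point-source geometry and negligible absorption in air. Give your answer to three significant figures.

At 1.35 m, distance alone gives 845 × (0.689/1.35)² = 845 × 0.2605 = 220.1 mR/h.
Further attenuation needed: 220.1/63.2 = 3.483.
n = log₂(3.483) = 1.800 half-value layers.
Thickness = 1.800 × 1.55 cm = 2.790 cm.

2.79 cm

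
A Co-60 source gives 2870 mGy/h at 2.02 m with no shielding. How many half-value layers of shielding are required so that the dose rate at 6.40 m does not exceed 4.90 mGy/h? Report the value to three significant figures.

5.87 half-value layers

At 6.40 m, distance alone gives (2.02/6.40)² = 0.09962, so 2870 × 0.09962 = 285.9 mGy/h.
Further attenuation needed: 285.9/4.90 = 58.35.
n = log₂(58.35) = 5.867 half-value layers.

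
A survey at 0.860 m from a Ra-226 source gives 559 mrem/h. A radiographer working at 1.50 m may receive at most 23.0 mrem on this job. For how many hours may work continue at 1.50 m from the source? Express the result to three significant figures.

Since intensity falls as 1/r², rate at 1.50 m:
(0.860/1.50)² = 0.3287, so 559 × 0.3287 = 183.7 mrem/h.
Stay time = 23.0 mrem ÷ 183.7 mrem/h = 0.1252 h.

0.125 h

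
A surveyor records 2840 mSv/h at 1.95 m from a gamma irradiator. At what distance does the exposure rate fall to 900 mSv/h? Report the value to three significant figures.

Intensity scales as (d₁/d₂)², so d₂ = d₁·√(I₁/I₂).
I₁/I₂ = 2840/900 = 3.156, so d₂ = 1.95 × √3.156 = 3.464 m.

3.46 m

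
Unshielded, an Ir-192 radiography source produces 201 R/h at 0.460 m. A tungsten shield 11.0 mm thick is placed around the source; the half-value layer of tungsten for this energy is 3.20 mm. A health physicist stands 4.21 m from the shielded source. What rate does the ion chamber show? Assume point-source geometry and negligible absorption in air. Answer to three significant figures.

Distance alone: (0.460/4.21)² = 0.01194, so 201 × 0.01194 = 2.400 R/h.
Shield: 11.0/3.20 = 3.438 half-value layers → attenuation 2^(−3.438) = 0.09227.
Combined: 2.400 × 0.09227 = 0.2214 R/h.

0.221 R/h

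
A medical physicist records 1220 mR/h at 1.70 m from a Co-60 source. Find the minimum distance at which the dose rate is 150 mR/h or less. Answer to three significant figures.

4.85 m

Using I₁d₁² = I₂d₂², d₂ = d₁·√(I₁/I₂).
I₁/I₂ = 1220/150 = 8.133, so d₂ = 1.70 × √8.133 = 4.848 m.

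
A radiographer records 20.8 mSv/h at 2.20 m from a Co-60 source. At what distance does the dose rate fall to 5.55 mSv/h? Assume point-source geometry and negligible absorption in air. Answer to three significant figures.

By the inverse-square law, d₂ = d₁·√(I₁/I₂).
I₁/I₂ = 20.8/5.55 = 3.748, so d₂ = 2.20 × √3.748 = 4.259 m.

4.26 m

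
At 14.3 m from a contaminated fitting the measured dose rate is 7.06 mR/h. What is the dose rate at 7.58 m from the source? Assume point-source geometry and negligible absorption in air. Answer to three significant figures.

By the inverse-square law, scaling from 14.3 m to 7.58 m:
(14.3/7.58)² = 3.559, so 7.06 × 3.559 = 25.13 mR/h.

25.1 mR/h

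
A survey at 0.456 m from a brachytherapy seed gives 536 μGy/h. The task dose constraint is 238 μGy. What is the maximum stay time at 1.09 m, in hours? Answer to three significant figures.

Using I₁d₁² = I₂d₂², rate at 1.09 m:
(0.456/1.09)² = 0.1750, so 536 × 0.1750 = 93.80 μGy/h.
Stay time = 238 μGy ÷ 93.80 μGy/h = 2.537 h.

2.54 h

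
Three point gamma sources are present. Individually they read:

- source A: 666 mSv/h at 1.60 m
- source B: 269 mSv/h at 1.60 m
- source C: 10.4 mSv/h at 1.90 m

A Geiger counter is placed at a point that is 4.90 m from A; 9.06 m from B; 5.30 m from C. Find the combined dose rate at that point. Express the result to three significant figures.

80.7 mSv/h

By superposition, sum each source's inverse-square contribution:
A: 666 × (1.60/4.90)² = 71.01 mSv/h
B: 269 × (1.60/9.06)² = 8.389 mSv/h
C: 10.4 × (1.90/5.30)² = 1.337 mSv/h
Total = 71.01 + 8.389 + 1.337 = 80.74 mSv/h.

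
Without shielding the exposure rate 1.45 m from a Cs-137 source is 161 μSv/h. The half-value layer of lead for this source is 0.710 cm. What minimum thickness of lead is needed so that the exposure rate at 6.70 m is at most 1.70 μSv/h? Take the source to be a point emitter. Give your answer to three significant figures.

1.53 cm

At 6.70 m, distance alone gives 161 × (1.45/6.70)² = 161 × 0.04684 = 7.541 μSv/h.
Further attenuation needed: 7.541/1.70 = 4.436.
n = log₂(4.436) = 2.149 half-value layers.
Thickness = 2.149 × 0.710 cm = 1.526 cm.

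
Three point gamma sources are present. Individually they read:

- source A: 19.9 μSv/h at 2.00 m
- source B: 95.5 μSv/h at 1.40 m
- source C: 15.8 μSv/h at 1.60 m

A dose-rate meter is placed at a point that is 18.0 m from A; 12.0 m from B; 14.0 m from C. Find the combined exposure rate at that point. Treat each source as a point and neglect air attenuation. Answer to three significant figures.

Each source contributes Iᵢ·(dᵢ/rᵢ)²; contributions add.
A: 19.9 × (2.00/18.0)² = 0.2457 μSv/h
B: 95.5 × (1.40/12.0)² = 1.300 μSv/h
C: 15.8 × (1.60/14.0)² = 0.2064 μSv/h
Total = 0.2457 + 1.300 + 0.2064 = 1.752 μSv/h.

1.75 μSv/h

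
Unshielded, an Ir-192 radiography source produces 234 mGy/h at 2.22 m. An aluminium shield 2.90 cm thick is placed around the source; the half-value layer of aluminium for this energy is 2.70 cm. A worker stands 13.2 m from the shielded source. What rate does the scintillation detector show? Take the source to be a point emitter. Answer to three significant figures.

Distance alone: (2.22/13.2)² = 0.02829, so 234 × 0.02829 = 6.620 mGy/h.
Shield: 2.90/2.70 = 1.074 half-value layers → attenuation 2^(−1.074) = 0.4750.
Combined: 6.620 × 0.4750 = 3.144 mGy/h.

3.14 mGy/h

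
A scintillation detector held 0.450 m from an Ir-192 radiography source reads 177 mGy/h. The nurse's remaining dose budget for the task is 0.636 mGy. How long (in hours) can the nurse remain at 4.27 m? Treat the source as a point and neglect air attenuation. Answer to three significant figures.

0.324 h

Applying the 1/r² law, rate at 4.27 m:
177 × (0.450/4.27)² = 177 × 0.01111 = 1.966 mGy/h.
Stay time = 0.636 mGy ÷ 1.966 mGy/h = 0.3235 h.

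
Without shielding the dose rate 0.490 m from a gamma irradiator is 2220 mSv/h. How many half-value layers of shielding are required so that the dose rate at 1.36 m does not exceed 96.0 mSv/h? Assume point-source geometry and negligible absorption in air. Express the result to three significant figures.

1.59 half-value layers

At 1.36 m, distance alone gives (0.490/1.36)² = 0.1298, so 2220 × 0.1298 = 288.2 mSv/h.
Further attenuation needed: 288.2/96.0 = 3.002.
n = log₂(3.002) = 1.586 half-value layers.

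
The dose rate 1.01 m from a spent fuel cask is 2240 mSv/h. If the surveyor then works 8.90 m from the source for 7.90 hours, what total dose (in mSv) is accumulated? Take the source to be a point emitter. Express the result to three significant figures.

228 mSv

Using I₁d₁² = I₂d₂², rate at 8.90 m:
2240 × (1.01/8.90)² = 2240 × 0.01288 = 28.85 mSv/h.
Dose = rate × time = 28.85 mSv/h × 7.900 h = 227.9 mSv.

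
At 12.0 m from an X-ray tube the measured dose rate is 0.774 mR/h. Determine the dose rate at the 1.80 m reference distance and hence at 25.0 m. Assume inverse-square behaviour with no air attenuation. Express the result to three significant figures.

34.4 mR/h; 0.178 mR/h

By the inverse-square law,
At 1.80 m: (12.0/1.80)² = 44.44, so 0.774 × 44.44 = 34.40 mR/h
At 25.0 m: (1.80/25.0)² = 0.005184, so 34.40 × 0.005184 = 0.1783 mR/h.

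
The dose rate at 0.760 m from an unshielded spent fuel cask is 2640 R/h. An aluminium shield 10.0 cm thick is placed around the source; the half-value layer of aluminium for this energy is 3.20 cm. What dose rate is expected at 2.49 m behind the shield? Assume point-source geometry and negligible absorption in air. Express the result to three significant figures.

28.2 R/h

Distance alone: (0.760/2.49)² = 0.09316, so 2640 × 0.09316 = 245.9 R/h.
Shield: 10.0/3.20 = 3.125 half-value layers → attenuation 2^(−3.125) = 0.1146.
Combined: 245.9 × 0.1146 = 28.18 R/h.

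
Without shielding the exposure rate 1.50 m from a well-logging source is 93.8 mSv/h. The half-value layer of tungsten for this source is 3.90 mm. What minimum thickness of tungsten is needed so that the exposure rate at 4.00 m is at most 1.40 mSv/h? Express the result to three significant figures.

At 4.00 m, distance alone gives (1.50/4.00)² = 0.1406, so 93.8 × 0.1406 = 13.19 mSv/h.
Further attenuation needed: 13.19/1.40 = 9.421.
n = log₂(9.421) = 3.236 half-value layers.
Thickness = 3.236 × 3.90 mm = 12.62 mm.

12.6 mm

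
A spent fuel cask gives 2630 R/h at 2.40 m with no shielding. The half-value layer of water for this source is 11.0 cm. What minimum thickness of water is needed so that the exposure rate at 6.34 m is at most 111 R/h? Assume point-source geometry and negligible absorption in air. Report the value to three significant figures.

At 6.34 m, distance alone gives (2.40/6.34)² = 0.1433, so 2630 × 0.1433 = 376.9 R/h.
Further attenuation needed: 376.9/111 = 3.395.
n = log₂(3.395) = 1.763 half-value layers.
Thickness = 1.763 × 11.0 cm = 19.39 cm.

19.4 cm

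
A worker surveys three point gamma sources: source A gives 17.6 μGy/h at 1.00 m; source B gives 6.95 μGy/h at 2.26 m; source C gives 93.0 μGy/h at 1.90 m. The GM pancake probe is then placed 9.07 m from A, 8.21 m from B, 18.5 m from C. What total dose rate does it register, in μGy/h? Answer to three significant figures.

By superposition, sum each source's inverse-square contribution:
A: 17.6 × (1.00/9.07)² = 0.2139 μGy/h
B: 6.95 × (2.26/8.21)² = 0.5266 μGy/h
C: 93.0 × (1.90/18.5)² = 0.9809 μGy/h
Total = 0.2139 + 0.5266 + 0.9809 = 1.721 μGy/h.

1.72 μGy/h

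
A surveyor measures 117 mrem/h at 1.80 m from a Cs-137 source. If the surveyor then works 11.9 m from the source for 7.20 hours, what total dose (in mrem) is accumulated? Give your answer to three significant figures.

19.3 mrem

By the inverse-square law, rate at 11.9 m:
117 × (1.80/11.9)² = 117 × 0.02288 = 2.677 mrem/h.
Dose = rate × time = 2.677 mrem/h × 7.200 h = 19.27 mrem.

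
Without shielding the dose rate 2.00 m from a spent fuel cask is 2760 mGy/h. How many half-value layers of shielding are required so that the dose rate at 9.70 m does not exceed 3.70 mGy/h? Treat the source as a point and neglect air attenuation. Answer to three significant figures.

4.99 half-value layers

At 9.70 m, distance alone gives (2.00/9.70)² = 0.04251, so 2760 × 0.04251 = 117.3 mGy/h.
Further attenuation needed: 117.3/3.70 = 31.70.
n = log₂(31.70) = 4.986 half-value layers.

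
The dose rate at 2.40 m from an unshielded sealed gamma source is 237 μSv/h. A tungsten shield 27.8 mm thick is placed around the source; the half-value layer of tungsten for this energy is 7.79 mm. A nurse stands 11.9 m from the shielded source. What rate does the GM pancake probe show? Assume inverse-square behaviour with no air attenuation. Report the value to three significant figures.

0.812 μSv/h

Distance alone: (2.40/11.9)² = 0.04068, so 237 × 0.04068 = 9.641 μSv/h.
Shield: 27.8/7.79 = 3.569 half-value layers → attenuation 2^(−3.569) = 0.08426.
Combined: 9.641 × 0.08426 = 0.8124 μSv/h.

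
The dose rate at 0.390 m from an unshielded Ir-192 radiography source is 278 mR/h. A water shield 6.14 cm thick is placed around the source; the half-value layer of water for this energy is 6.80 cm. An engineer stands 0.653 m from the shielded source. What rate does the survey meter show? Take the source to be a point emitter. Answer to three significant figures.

53.0 mR/h

Distance alone: (0.390/0.653)² = 0.3567, so 278 × 0.3567 = 99.16 mR/h.
Shield: 6.14/6.80 = 0.9029 half-value layers → attenuation 2^(−0.9029) = 0.5348.
Combined: 99.16 × 0.5348 = 53.03 mR/h.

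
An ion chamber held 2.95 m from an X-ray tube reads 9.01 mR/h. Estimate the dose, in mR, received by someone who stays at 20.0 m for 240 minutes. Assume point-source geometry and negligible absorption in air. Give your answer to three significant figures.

Applying the 1/r² law, rate at 20.0 m:
(2.95/20.0)² = 0.02176, so 9.01 × 0.02176 = 0.1961 mR/h.
Dose = rate × time = 0.1961 mR/h × 4.000 h = 0.7844 mR.

0.784 mR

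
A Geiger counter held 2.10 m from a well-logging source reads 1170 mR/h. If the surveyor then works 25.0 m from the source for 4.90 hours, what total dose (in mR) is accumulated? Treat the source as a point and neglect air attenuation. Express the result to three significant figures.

40.5 mR

Since intensity falls as 1/r², rate at 25.0 m:
(2.10/25.0)² = 0.007056, so 1170 × 0.007056 = 8.256 mR/h.
Dose = rate × time = 8.256 mR/h × 4.900 h = 40.45 mR.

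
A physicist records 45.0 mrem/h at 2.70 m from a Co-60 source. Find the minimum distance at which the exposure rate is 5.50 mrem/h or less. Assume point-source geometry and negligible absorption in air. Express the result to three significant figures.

7.72 m

Since intensity falls as 1/r², d₂ = d₁·√(I₁/I₂).
I₁/I₂ = 45.0/5.50 = 8.182, so d₂ = 2.70 × √8.182 = 7.723 m.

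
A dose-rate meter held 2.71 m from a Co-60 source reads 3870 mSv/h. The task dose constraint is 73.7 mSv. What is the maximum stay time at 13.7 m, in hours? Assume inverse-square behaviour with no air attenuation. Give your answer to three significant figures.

Since intensity falls as 1/r², rate at 13.7 m:
(2.71/13.7)² = 0.03913, so 3870 × 0.03913 = 151.4 mSv/h.
Stay time = 73.7 mSv ÷ 151.4 mSv/h = 0.4868 h.

0.487 h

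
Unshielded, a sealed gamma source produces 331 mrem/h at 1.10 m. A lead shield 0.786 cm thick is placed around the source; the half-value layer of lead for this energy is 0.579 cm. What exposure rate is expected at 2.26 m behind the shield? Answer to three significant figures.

Distance alone: (1.10/2.26)² = 0.2369, so 331 × 0.2369 = 78.41 mrem/h.
Shield: 0.786/0.579 = 1.358 half-value layers → attenuation 2^(−1.358) = 0.3901.
Combined: 78.41 × 0.3901 = 30.59 mrem/h.

30.6 mrem/h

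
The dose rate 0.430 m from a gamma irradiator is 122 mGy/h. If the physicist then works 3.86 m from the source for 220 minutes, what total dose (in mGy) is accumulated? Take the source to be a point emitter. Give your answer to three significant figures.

5.55 mGy

Intensity scales as (d₁/d₂)², so rate at 3.86 m:
122 × (0.430/3.86)² = 122 × 0.01241 = 1.514 mGy/h.
Dose = rate × time = 1.514 mGy/h × 3.667 h = 5.552 mGy.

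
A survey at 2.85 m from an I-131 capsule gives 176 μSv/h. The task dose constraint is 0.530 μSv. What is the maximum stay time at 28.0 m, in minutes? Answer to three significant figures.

17.4 min

Since intensity falls as 1/r², rate at 28.0 m:
176 × (2.85/28.0)² = 176 × 0.01036 = 1.823 μSv/h.
Stay time = 0.530 μSv ÷ 1.823 μSv/h = 0.2907 h = 17.44 min.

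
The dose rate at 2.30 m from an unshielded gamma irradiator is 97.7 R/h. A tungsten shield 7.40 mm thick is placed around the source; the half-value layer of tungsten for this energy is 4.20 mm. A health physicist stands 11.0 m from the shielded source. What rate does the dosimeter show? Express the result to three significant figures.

1.26 R/h

Distance alone: (2.30/11.0)² = 0.04372, so 97.7 × 0.04372 = 4.271 R/h.
Shield: 7.40/4.20 = 1.762 half-value layers → attenuation 2^(−1.762) = 0.2948.
Combined: 4.271 × 0.2948 = 1.259 R/h.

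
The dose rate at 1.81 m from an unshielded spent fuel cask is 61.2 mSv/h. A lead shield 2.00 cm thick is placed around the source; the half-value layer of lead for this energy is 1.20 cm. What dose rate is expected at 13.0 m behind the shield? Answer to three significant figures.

Distance alone: (1.81/13.0)² = 0.01939, so 61.2 × 0.01939 = 1.187 mSv/h.
Shield: 2.00/1.20 = 1.667 half-value layers → attenuation 2^(−1.667) = 0.3149.
Combined: 1.187 × 0.3149 = 0.3738 mSv/h.

0.374 mSv/h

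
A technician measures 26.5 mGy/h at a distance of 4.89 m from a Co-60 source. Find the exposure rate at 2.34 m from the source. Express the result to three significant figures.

116 mGy/h

Applying the 1/r² law, the rate at 2.34 m is
(4.89/2.34)² = 4.367, so 26.5 × 4.367 = 115.7 mGy/h.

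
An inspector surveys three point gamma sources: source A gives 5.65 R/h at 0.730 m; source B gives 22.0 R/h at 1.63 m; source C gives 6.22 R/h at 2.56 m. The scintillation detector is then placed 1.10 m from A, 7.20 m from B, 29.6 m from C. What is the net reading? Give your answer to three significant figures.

Each source contributes Iᵢ·(dᵢ/rᵢ)²; contributions add.
A: 5.65 × (0.730/1.10)² = 2.488 R/h
B: 22.0 × (1.63/7.20)² = 1.128 R/h
C: 6.22 × (2.56/29.6)² = 0.04653 R/h
Total = 2.488 + 1.128 + 0.04653 = 3.663 R/h.

3.66 R/h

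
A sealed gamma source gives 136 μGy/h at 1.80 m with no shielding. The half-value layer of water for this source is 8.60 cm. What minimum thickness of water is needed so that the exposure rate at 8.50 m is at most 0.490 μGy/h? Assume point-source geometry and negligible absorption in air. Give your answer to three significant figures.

At 8.50 m, distance alone gives (1.80/8.50)² = 0.04484, so 136 × 0.04484 = 6.098 μGy/h.
Further attenuation needed: 6.098/0.490 = 12.44.
n = log₂(12.44) = 3.637 half-value layers.
Thickness = 3.637 × 8.60 cm = 31.28 cm.

31.3 cm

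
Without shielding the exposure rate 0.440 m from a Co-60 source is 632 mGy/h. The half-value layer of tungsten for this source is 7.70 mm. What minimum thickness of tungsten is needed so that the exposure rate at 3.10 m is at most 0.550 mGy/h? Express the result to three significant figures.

At 3.10 m, distance alone gives (0.440/3.10)² = 0.02015, so 632 × 0.02015 = 12.73 mGy/h.
Further attenuation needed: 12.73/0.550 = 23.15.
n = log₂(23.15) = 4.533 half-value layers.
Thickness = 4.533 × 7.70 mm = 34.90 mm.

34.9 mm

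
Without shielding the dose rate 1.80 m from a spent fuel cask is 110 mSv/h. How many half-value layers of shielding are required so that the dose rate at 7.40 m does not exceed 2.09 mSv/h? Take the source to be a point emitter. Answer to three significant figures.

1.64 half-value layers

At 7.40 m, distance alone gives 110 × (1.80/7.40)² = 110 × 0.05917 = 6.509 mSv/h.
Further attenuation needed: 6.509/2.09 = 3.114.
n = log₂(3.114) = 1.639 half-value layers.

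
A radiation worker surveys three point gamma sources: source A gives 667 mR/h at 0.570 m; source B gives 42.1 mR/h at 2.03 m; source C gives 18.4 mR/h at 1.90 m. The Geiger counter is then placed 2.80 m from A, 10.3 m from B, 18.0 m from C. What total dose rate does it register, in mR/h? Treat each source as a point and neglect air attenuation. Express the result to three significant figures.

29.5 mR/h

Each source contributes Iᵢ·(dᵢ/rᵢ)²; contributions add.
A: 667 × (0.570/2.80)² = 27.64 mR/h
B: 42.1 × (2.03/10.3)² = 1.635 mR/h
C: 18.4 × (1.90/18.0)² = 0.2050 mR/h
Total = 27.64 + 1.635 + 0.2050 = 29.48 mR/h.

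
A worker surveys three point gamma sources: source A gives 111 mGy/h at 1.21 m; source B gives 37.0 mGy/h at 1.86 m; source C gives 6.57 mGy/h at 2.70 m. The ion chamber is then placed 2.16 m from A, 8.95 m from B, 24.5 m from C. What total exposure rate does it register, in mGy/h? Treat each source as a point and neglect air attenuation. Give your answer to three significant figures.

By superposition, sum each source's inverse-square contribution:
A: 111 × (1.21/2.16)² = 34.83 mGy/h
B: 37.0 × (1.86/8.95)² = 1.598 mGy/h
C: 6.57 × (2.70/24.5)² = 0.07979 mGy/h
Total = 34.83 + 1.598 + 0.07979 = 36.51 mGy/h.

36.5 mGy/h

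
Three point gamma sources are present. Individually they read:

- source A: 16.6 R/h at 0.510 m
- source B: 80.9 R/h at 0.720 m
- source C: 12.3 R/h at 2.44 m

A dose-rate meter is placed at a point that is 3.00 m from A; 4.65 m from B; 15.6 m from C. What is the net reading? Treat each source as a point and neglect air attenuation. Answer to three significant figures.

2.72 R/h

Each source contributes Iᵢ·(dᵢ/rᵢ)²; contributions add.
A: 16.6 × (0.510/3.00)² = 0.4797 R/h
B: 80.9 × (0.720/4.65)² = 1.940 R/h
C: 12.3 × (2.44/15.6)² = 0.3009 R/h
Total = 0.4797 + 1.940 + 0.3009 = 2.721 R/h.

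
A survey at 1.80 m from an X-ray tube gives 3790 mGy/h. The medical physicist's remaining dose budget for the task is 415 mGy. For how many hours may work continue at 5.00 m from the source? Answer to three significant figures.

0.845 h

Intensity scales as (d₁/d₂)², so rate at 5.00 m:
(1.80/5.00)² = 0.1296, so 3790 × 0.1296 = 491.2 mGy/h.
Stay time = 415 mGy ÷ 491.2 mGy/h = 0.8449 h.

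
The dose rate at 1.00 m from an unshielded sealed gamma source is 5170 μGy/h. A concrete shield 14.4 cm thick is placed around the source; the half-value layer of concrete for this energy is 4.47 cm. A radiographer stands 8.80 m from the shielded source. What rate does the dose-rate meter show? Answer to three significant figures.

Distance alone: 5170 × (1.00/8.80)² = 5170 × 0.01291 = 66.74 μGy/h.
Shield: 14.4/4.47 = 3.221 half-value layers → attenuation 2^(−3.221) = 0.1072.
Combined: 66.74 × 0.1072 = 7.155 μGy/h.

7.16 μGy/h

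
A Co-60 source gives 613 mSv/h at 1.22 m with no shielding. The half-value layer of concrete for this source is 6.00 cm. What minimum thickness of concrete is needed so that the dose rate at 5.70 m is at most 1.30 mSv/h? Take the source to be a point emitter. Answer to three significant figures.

At 5.70 m, distance alone gives (1.22/5.70)² = 0.04581, so 613 × 0.04581 = 28.08 mSv/h.
Further attenuation needed: 28.08/1.30 = 21.60.
n = log₂(21.60) = 4.433 half-value layers.
Thickness = 4.433 × 6.00 cm = 26.60 cm.

26.6 cm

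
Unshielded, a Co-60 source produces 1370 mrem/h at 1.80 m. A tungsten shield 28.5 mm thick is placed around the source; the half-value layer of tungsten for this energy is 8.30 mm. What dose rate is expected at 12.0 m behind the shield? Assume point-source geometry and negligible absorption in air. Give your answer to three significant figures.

Distance alone: (1.80/12.0)² = 0.02250, so 1370 × 0.02250 = 30.82 mrem/h.
Shield: 28.5/8.30 = 3.434 half-value layers → attenuation 2^(−3.434) = 0.09253.
Combined: 30.82 × 0.09253 = 2.852 mrem/h.

2.85 mrem/h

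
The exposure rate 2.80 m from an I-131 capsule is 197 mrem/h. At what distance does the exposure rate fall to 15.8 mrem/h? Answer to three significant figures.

9.89 m

Using I₁d₁² = I₂d₂², d₂ = d₁·√(I₁/I₂).
I₁/I₂ = 197/15.8 = 12.47, so d₂ = 2.80 × √12.47 = 9.888 m.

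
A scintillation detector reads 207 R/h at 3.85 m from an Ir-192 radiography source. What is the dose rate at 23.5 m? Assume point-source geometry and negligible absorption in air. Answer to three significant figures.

Since intensity falls as 1/r², the rate at 23.5 m is
207 × (3.85/23.5)² = 207 × 0.02684 = 5.556 R/h.

5.56 R/h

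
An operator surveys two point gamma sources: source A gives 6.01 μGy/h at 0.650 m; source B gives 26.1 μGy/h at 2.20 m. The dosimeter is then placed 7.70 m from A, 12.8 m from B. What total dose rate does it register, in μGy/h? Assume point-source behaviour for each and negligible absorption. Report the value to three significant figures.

0.814 μGy/h

Each source contributes Iᵢ·(dᵢ/rᵢ)²; contributions add.
A: 6.01 × (0.650/7.70)² = 0.04283 μGy/h
B: 26.1 × (2.20/12.8)² = 0.7710 μGy/h
Total = 0.04283 + 0.7710 = 0.8138 μGy/h.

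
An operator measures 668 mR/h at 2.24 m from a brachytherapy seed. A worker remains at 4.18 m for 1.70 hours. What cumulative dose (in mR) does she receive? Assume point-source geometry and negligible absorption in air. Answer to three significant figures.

By the inverse-square law, rate at 4.18 m:
(2.24/4.18)² = 0.2872, so 668 × 0.2872 = 191.8 mR/h.
Dose = rate × time = 191.8 mR/h × 1.700 h = 326.1 mR.

326 mR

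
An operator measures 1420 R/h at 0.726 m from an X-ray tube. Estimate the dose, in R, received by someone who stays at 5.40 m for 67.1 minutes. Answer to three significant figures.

28.7 R

Since intensity falls as 1/r², rate at 5.40 m:
(0.726/5.40)² = 0.01808, so 1420 × 0.01808 = 25.67 R/h.
Dose = rate × time = 25.67 R/h × 1.118 h = 28.70 R.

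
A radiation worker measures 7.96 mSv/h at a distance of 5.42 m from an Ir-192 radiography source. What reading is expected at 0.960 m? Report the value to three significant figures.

Applying the 1/r² law, the rate at 0.960 m is
7.96 × (5.42/0.960)² = 7.96 × 31.88 = 253.8 mSv/h.

254 mSv/h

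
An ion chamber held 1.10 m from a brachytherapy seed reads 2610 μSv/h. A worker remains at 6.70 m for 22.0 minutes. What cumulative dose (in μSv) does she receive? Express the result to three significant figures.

Using I₁d₁² = I₂d₂², rate at 6.70 m:
(1.10/6.70)² = 0.02695, so 2610 × 0.02695 = 70.34 μSv/h.
Dose = rate × time = 70.34 μSv/h × 0.3667 h = 25.79 μSv.

25.8 μSv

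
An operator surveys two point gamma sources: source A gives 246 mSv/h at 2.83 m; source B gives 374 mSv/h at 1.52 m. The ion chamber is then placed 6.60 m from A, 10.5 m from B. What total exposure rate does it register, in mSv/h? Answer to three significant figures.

Each source contributes Iᵢ·(dᵢ/rᵢ)²; contributions add.
A: 246 × (2.83/6.60)² = 45.23 mSv/h
B: 374 × (1.52/10.5)² = 7.838 mSv/h
Total = 45.23 + 7.838 = 53.07 mSv/h.

53.1 mSv/h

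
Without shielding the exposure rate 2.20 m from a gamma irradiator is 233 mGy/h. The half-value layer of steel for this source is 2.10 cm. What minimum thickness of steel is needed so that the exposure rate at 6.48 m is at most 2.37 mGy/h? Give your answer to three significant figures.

At 6.48 m, distance alone gives 233 × (2.20/6.48)² = 233 × 0.1153 = 26.86 mGy/h.
Further attenuation needed: 26.86/2.37 = 11.33.
n = log₂(11.33) = 3.502 half-value layers.
Thickness = 3.502 × 2.10 cm = 7.354 cm.

7.35 cm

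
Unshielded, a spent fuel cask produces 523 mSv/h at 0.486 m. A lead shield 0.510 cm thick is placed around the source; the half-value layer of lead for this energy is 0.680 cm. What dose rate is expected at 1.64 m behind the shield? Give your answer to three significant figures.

27.3 mSv/h

Distance alone: 523 × (0.486/1.64)² = 523 × 0.08782 = 45.93 mSv/h.
Shield: 0.510/0.680 = 0.7500 half-value layers → attenuation 2^(−0.7500) = 0.5946.
Combined: 45.93 × 0.5946 = 27.31 mSv/h.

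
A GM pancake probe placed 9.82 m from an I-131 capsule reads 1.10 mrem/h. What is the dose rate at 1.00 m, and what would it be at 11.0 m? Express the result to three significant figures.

Intensity scales as (d₁/d₂)², so
At 1.00 m: 1.10 × (9.82/1.00)² = 1.10 × 96.43 = 106.1 mrem/h
At 11.0 m: 106.1 × (1.00/11.0)² = 106.1 × 0.008264 = 0.8768 mrem/h.

106 mrem/h; 0.877 mrem/h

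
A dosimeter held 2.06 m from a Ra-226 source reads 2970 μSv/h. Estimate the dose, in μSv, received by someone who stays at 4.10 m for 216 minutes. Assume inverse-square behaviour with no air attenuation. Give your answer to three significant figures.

2700 μSv

Using I₁d₁² = I₂d₂², rate at 4.10 m:
2970 × (2.06/4.10)² = 2970 × 0.2524 = 749.6 μSv/h.
Dose = rate × time = 749.6 μSv/h × 3.600 h = 2699 μSv.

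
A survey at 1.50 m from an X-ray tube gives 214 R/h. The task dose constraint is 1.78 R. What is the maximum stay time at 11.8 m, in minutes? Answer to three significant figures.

Applying the 1/r² law, rate at 11.8 m:
(1.50/11.8)² = 0.01616, so 214 × 0.01616 = 3.458 R/h.
Stay time = 1.78 R ÷ 3.458 R/h = 0.5147 h = 30.88 min.

30.9 min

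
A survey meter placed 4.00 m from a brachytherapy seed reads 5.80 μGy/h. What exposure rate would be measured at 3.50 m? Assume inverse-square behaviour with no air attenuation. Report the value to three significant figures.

7.58 μGy/h

Using I₁d₁² = I₂d₂², scaling from 4.00 m to 3.50 m:
5.80 × (4.00/3.50)² = 5.80 × 1.306 = 7.575 μGy/h.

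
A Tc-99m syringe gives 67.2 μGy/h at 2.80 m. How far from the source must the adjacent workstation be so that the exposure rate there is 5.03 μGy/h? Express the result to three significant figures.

10.2 m

Applying the 1/r² law, d₂ = d₁·√(I₁/I₂).
I₁/I₂ = 67.2/5.03 = 13.36, so d₂ = 2.80 × √13.36 = 10.23 m.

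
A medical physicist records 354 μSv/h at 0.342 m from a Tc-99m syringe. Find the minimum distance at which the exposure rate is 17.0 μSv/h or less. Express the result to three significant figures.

By the inverse-square law, d₂ = d₁·√(I₁/I₂).
I₁/I₂ = 354/17.0 = 20.82, so d₂ = 0.342 × √20.82 = 1.561 m.

1.56 m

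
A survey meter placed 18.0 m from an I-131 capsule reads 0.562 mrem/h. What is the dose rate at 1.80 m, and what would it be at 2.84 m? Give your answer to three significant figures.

Since intensity falls as 1/r²,
At 1.80 m: (18.0/1.80)² = 100.0, so 0.562 × 100.0 = 56.20 mrem/h
At 2.84 m: 56.20 × (1.80/2.84)² = 56.20 × 0.4017 = 22.58 mrem/h.

56.2 mrem/h; 22.6 mrem/h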